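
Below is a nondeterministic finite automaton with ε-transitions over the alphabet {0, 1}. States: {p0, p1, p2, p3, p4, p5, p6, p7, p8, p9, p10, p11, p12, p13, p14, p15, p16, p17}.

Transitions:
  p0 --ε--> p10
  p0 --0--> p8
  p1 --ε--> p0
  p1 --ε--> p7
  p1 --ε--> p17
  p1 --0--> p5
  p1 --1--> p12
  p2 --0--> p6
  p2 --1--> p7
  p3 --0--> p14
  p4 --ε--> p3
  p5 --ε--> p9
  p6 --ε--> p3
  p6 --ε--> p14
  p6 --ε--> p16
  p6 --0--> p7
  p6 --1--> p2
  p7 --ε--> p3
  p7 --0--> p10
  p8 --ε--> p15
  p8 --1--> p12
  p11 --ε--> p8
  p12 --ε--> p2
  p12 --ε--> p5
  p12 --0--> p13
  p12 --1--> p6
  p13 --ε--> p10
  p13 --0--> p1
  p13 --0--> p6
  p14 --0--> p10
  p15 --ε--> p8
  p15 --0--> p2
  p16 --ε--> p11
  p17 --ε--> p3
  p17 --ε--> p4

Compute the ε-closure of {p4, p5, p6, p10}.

Start with {p4, p5, p6, p10}.
From p4 via ε: add p3.
From p5 via ε: add p9.
From p6 via ε: add p14, p16.
From p16 via ε: add p11.
From p11 via ε: add p8.
From p8 via ε: add p15.
No new states can be added; the closed set is {p3, p4, p5, p6, p8, p9, p10, p11, p14, p15, p16}.

{p3, p4, p5, p6, p8, p9, p10, p11, p14, p15, p16}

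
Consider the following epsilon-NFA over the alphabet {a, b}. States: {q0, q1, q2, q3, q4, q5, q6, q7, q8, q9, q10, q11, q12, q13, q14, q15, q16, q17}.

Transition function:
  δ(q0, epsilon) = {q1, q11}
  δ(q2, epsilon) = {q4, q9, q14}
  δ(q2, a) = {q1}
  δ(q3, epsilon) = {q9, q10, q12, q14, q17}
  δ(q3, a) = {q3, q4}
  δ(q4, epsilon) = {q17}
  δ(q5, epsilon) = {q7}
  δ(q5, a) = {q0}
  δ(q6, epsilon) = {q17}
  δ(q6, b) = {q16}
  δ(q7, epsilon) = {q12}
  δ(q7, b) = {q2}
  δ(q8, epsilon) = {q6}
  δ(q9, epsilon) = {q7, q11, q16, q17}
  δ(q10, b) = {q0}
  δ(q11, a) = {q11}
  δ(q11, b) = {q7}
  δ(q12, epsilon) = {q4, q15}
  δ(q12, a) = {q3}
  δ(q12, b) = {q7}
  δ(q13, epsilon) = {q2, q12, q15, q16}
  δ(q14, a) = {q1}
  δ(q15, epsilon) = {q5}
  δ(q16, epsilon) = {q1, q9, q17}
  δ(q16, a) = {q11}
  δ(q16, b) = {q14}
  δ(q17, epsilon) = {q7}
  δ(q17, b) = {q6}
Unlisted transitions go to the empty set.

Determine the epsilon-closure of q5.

{q4, q5, q7, q12, q15, q17}

Start with {q5}.
From q5 via epsilon: add q7.
From q7 via epsilon: add q12.
From q12 via epsilon: add q4, q15.
From q4 via epsilon: add q17.
No new states can be added; the closed set is {q4, q5, q7, q12, q15, q17}.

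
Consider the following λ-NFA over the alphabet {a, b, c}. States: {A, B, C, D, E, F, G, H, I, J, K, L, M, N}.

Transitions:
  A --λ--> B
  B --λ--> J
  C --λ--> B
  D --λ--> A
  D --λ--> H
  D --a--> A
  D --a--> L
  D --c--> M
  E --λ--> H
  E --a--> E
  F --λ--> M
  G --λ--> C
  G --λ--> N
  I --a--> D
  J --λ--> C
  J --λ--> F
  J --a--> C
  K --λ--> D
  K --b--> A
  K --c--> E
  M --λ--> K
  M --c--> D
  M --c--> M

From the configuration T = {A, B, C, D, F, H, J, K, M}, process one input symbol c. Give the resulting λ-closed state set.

D on c → {M}.
K on c → {E}.
M on c → {D, M}.
No c-transition from A, B, C, F, H, J.
Union after reading c: {D, E, M}.
Now take the λ-closure:
From D via λ: add A, H.
From M via λ: add K.
From A via λ: add B.
From B via λ: add J.
From J via λ: add C, F.
No new states can be added; the closed set is {A, B, C, D, E, F, H, J, K, M}.

{A, B, C, D, E, F, H, J, K, M}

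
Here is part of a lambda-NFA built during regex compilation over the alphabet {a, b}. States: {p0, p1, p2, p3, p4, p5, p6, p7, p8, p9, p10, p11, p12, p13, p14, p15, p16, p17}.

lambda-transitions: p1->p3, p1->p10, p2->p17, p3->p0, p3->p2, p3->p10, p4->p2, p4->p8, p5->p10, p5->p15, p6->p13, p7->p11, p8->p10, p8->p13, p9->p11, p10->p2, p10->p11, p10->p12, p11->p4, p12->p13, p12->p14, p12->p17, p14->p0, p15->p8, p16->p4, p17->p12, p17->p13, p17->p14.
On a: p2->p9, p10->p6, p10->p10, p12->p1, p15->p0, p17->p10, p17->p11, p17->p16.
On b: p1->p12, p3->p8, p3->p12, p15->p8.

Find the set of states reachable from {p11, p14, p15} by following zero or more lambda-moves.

Start with {p11, p14, p15}.
From p11 via lambda: add p4.
From p14 via lambda: add p0.
From p15 via lambda: add p8.
From p4 via lambda: add p2.
From p8 via lambda: add p10, p13.
From p2 via lambda: add p17.
From p10 via lambda: add p12.
No new states can be added; the closed set is {p0, p2, p4, p8, p10, p11, p12, p13, p14, p15, p17}.

{p0, p2, p4, p8, p10, p11, p12, p13, p14, p15, p17}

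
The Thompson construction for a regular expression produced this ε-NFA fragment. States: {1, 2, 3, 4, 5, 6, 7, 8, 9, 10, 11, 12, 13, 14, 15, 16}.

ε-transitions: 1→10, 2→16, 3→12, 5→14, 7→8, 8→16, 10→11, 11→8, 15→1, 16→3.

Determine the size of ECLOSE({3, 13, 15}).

9

Start with {3, 13, 15}.
From 3 via ε: add 12.
From 15 via ε: add 1.
From 1 via ε: add 10.
From 10 via ε: add 11.
From 11 via ε: add 8.
From 8 via ε: add 16.
ε-closure = {1, 3, 8, 10, 11, 12, 13, 15, 16}, which has 9 states.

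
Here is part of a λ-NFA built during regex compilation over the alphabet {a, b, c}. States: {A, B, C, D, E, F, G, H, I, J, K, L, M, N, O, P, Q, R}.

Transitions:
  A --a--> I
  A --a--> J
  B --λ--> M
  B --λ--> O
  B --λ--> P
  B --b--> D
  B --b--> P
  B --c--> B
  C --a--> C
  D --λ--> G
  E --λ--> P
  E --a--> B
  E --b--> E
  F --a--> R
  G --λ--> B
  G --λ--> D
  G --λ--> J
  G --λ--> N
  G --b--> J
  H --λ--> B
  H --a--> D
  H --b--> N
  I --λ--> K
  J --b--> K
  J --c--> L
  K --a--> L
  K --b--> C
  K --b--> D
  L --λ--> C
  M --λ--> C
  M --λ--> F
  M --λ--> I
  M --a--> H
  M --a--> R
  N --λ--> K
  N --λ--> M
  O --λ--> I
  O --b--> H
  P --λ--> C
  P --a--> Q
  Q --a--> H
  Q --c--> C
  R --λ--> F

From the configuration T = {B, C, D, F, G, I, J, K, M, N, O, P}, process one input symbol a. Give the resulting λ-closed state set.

{B, C, F, H, I, K, L, M, O, P, Q, R}

C on a → {C}.
F on a → {R}.
K on a → {L}.
M on a → {H, R}.
P on a → {Q}.
No a-transition from B, D, G, I, J, N, O.
Union after reading a: {C, H, L, Q, R}.
Now take the λ-closure:
From H via λ: add B.
From R via λ: add F.
From B via λ: add M, O, P.
From M via λ: add I.
From I via λ: add K.
No new states can be added; the closed set is {B, C, F, H, I, K, L, M, O, P, Q, R}.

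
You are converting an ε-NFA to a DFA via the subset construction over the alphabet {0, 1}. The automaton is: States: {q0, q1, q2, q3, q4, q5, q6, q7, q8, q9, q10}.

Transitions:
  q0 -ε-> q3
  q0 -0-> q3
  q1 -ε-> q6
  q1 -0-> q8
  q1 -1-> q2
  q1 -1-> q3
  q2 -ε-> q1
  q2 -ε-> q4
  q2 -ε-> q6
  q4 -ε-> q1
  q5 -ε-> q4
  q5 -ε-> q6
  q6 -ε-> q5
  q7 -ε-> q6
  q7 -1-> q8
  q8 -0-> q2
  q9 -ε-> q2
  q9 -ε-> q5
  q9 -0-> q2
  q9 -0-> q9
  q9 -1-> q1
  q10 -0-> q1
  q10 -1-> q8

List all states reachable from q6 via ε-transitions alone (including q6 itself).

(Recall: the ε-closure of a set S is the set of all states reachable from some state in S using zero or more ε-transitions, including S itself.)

{q1, q4, q5, q6}

Start with {q6}.
From q6 via ε: add q5.
From q5 via ε: add q4.
From q4 via ε: add q1.
No new states can be added; the closed set is {q1, q4, q5, q6}.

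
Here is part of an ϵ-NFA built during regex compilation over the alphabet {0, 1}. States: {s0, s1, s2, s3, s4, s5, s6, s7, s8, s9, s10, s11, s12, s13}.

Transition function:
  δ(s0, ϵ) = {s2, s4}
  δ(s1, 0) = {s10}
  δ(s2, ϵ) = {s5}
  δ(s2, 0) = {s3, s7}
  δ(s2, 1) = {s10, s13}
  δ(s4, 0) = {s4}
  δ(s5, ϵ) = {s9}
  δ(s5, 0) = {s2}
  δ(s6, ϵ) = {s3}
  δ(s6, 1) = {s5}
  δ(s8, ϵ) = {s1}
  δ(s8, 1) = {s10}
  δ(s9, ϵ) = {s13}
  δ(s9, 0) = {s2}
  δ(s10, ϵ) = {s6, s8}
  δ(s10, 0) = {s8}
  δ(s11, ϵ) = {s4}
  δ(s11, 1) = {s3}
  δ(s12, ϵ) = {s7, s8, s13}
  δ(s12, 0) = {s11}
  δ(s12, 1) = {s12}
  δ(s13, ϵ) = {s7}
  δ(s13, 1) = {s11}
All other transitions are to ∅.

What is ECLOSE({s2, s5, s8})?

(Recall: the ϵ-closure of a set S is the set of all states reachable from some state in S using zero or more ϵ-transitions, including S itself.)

Start with {s2, s5, s8}.
From s5 via ϵ: add s9.
From s8 via ϵ: add s1.
From s9 via ϵ: add s13.
From s13 via ϵ: add s7.
No new states can be added; the closed set is {s1, s2, s5, s7, s8, s9, s13}.

{s1, s2, s5, s7, s8, s9, s13}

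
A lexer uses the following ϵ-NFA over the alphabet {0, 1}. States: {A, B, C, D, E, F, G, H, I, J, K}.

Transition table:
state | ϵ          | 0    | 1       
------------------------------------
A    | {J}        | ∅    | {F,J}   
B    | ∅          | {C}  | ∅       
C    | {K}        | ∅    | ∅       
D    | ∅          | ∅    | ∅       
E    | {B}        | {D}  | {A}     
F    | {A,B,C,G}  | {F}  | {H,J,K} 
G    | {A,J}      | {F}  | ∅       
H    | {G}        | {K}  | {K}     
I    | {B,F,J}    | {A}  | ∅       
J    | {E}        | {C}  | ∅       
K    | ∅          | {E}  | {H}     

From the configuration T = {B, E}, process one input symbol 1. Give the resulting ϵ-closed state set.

{A, B, E, J}

E on 1 → {A}.
No 1-transition from B.
Union after reading 1: {A}.
Now take the ϵ-closure:
From A via ϵ: add J.
From J via ϵ: add E.
From E via ϵ: add B.
No new states can be added; the closed set is {A, B, E, J}.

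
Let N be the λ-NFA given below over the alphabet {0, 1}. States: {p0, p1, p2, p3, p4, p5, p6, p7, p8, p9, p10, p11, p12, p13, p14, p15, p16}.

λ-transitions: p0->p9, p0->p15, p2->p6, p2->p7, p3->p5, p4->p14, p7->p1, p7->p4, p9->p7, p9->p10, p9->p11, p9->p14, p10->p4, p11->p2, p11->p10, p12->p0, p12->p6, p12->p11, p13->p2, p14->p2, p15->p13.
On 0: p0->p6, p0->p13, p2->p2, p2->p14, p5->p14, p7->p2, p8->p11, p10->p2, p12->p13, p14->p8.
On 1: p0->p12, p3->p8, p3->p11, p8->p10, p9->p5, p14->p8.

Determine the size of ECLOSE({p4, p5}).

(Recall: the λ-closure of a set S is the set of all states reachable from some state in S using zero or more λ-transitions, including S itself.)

Start with {p4, p5}.
From p4 via λ: add p14.
From p14 via λ: add p2.
From p2 via λ: add p6, p7.
From p7 via λ: add p1.
λ-closure = {p1, p2, p4, p5, p6, p7, p14}, which has 7 states.

7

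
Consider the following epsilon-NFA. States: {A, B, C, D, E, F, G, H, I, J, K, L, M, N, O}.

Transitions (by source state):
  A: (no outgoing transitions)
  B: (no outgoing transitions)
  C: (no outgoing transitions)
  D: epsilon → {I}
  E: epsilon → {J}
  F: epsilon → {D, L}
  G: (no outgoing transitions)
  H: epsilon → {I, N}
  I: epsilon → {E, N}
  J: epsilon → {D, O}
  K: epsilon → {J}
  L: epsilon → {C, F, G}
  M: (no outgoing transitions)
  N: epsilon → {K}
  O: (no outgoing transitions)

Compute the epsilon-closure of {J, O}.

{D, E, I, J, K, N, O}

Start with {J, O}.
From J via epsilon: add D.
From D via epsilon: add I.
From I via epsilon: add E, N.
From N via epsilon: add K.
No new states can be added; the closed set is {D, E, I, J, K, N, O}.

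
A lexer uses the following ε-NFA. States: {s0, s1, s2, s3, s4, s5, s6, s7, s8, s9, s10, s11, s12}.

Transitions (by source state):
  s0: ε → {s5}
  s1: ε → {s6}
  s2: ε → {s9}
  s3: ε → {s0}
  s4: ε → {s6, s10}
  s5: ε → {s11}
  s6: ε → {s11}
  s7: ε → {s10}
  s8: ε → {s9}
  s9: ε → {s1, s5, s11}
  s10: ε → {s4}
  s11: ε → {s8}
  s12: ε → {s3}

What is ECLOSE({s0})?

Start with {s0}.
From s0 via ε: add s5.
From s5 via ε: add s11.
From s11 via ε: add s8.
From s8 via ε: add s9.
From s9 via ε: add s1.
From s1 via ε: add s6.
No new states can be added; the closed set is {s0, s1, s5, s6, s8, s9, s11}.

{s0, s1, s5, s6, s8, s9, s11}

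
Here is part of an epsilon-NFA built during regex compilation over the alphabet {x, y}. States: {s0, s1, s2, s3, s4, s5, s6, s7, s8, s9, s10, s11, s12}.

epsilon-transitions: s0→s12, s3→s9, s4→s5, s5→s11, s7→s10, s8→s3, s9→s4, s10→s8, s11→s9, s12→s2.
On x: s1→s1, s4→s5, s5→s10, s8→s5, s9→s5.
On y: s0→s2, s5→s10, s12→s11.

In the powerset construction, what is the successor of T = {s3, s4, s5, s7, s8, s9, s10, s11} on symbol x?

{s3, s4, s5, s8, s9, s10, s11}

s4 on x → {s5}.
s5 on x → {s10}.
s8 on x → {s5}.
s9 on x → {s5}.
No x-transition from s3, s7, s10, s11.
Union after reading x: {s5, s10}.
Now take the epsilon-closure:
From s5 via epsilon: add s11.
From s10 via epsilon: add s8.
From s8 via epsilon: add s3.
From s11 via epsilon: add s9.
From s9 via epsilon: add s4.
No new states can be added; the closed set is {s3, s4, s5, s8, s9, s10, s11}.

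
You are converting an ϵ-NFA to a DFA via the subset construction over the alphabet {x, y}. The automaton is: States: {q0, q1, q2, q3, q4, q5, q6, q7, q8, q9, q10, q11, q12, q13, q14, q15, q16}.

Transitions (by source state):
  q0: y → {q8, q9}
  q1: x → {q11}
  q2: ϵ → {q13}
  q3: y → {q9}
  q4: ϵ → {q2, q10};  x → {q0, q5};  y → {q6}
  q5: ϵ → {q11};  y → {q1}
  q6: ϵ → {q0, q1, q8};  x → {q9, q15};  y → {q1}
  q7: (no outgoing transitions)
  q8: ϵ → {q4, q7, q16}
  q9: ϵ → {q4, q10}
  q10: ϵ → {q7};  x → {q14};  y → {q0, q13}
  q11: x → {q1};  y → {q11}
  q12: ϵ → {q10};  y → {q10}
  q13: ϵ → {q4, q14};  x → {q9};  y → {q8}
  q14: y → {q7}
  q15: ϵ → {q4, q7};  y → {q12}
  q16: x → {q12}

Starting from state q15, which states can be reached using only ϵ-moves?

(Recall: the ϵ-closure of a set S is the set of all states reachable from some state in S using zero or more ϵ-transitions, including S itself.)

Start with {q15}.
From q15 via ϵ: add q4, q7.
From q4 via ϵ: add q2, q10.
From q2 via ϵ: add q13.
From q13 via ϵ: add q14.
No new states can be added; the closed set is {q2, q4, q7, q10, q13, q14, q15}.

{q2, q4, q7, q10, q13, q14, q15}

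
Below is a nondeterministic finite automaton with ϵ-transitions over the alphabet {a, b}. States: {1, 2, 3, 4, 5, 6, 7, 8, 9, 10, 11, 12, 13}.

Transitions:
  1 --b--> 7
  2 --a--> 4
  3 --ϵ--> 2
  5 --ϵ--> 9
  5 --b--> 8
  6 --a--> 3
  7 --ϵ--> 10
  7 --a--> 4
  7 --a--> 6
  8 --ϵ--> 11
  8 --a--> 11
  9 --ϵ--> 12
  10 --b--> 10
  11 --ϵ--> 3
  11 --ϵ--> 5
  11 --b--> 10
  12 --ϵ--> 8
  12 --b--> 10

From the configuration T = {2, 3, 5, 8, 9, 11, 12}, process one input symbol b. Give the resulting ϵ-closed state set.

{2, 3, 5, 8, 9, 10, 11, 12}

5 on b → {8}.
11 on b → {10}.
12 on b → {10}.
No b-transition from 2, 3, 8, 9.
Union after reading b: {8, 10}.
Now take the ϵ-closure:
From 8 via ϵ: add 11.
From 11 via ϵ: add 3, 5.
From 3 via ϵ: add 2.
From 5 via ϵ: add 9.
From 9 via ϵ: add 12.
No new states can be added; the closed set is {2, 3, 5, 8, 9, 10, 11, 12}.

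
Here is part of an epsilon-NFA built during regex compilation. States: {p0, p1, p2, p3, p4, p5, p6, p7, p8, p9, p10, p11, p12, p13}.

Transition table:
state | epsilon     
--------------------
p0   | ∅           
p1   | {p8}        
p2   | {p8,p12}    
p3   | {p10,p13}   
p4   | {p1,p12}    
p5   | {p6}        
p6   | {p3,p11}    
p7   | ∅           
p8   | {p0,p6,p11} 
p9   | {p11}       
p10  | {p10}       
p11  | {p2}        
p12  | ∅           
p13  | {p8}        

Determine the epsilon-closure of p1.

Start with {p1}.
From p1 via epsilon: add p8.
From p8 via epsilon: add p0, p6, p11.
From p6 via epsilon: add p3.
From p11 via epsilon: add p2.
From p2 via epsilon: add p12.
From p3 via epsilon: add p10, p13.
No new states can be added; the closed set is {p0, p1, p2, p3, p6, p8, p10, p11, p12, p13}.

{p0, p1, p2, p3, p6, p8, p10, p11, p12, p13}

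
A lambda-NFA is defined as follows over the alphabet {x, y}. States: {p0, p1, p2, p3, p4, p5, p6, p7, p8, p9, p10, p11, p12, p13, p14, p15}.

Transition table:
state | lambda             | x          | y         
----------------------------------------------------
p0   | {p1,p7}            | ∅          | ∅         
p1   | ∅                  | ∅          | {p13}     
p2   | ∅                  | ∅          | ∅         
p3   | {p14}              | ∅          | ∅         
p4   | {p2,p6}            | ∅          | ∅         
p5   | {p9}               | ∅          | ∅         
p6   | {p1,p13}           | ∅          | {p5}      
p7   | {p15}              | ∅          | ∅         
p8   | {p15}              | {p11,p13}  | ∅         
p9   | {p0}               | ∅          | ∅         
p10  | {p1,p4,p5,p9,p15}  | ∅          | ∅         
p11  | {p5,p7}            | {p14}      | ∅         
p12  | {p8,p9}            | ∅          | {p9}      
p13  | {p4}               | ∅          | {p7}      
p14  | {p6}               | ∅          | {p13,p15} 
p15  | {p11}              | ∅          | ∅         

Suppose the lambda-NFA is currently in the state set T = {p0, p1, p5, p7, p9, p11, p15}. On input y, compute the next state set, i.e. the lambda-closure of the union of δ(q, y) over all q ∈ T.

{p1, p2, p4, p6, p13}

p1 on y → {p13}.
No y-transition from p0, p5, p7, p9, p11, p15.
Union after reading y: {p13}.
Now take the lambda-closure:
From p13 via lambda: add p4.
From p4 via lambda: add p2, p6.
From p6 via lambda: add p1.
No new states can be added; the closed set is {p1, p2, p4, p6, p13}.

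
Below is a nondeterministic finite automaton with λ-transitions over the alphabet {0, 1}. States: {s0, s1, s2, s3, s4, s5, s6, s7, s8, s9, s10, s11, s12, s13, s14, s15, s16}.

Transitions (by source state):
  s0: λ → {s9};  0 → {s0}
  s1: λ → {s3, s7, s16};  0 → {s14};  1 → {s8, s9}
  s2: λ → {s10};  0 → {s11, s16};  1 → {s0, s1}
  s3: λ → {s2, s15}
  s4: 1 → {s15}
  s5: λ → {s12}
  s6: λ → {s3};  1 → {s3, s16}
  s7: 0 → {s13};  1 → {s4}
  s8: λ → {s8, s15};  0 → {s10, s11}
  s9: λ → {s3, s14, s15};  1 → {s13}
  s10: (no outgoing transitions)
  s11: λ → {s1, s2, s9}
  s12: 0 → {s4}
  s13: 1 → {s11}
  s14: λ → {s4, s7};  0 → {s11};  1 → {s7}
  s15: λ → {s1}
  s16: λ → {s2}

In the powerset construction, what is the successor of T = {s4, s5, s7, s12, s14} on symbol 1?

{s1, s2, s3, s4, s7, s10, s15, s16}

s4 on 1 → {s15}.
s7 on 1 → {s4}.
s14 on 1 → {s7}.
No 1-transition from s5, s12.
Union after reading 1: {s4, s7, s15}.
Now take the λ-closure:
From s15 via λ: add s1.
From s1 via λ: add s3, s16.
From s3 via λ: add s2.
From s2 via λ: add s10.
No new states can be added; the closed set is {s1, s2, s3, s4, s7, s10, s15, s16}.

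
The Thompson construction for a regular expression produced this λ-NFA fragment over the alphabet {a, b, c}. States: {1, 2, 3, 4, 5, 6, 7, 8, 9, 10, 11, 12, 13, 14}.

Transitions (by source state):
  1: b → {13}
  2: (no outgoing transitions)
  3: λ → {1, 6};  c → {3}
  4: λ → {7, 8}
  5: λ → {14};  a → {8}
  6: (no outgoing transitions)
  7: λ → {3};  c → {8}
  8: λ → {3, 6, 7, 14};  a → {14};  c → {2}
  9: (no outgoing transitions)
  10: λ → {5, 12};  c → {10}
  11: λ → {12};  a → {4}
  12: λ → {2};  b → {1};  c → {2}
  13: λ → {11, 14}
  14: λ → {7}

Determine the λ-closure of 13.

Start with {13}.
From 13 via λ: add 11, 14.
From 11 via λ: add 12.
From 14 via λ: add 7.
From 7 via λ: add 3.
From 12 via λ: add 2.
From 3 via λ: add 1, 6.
No new states can be added; the closed set is {1, 2, 3, 6, 7, 11, 12, 13, 14}.

{1, 2, 3, 6, 7, 11, 12, 13, 14}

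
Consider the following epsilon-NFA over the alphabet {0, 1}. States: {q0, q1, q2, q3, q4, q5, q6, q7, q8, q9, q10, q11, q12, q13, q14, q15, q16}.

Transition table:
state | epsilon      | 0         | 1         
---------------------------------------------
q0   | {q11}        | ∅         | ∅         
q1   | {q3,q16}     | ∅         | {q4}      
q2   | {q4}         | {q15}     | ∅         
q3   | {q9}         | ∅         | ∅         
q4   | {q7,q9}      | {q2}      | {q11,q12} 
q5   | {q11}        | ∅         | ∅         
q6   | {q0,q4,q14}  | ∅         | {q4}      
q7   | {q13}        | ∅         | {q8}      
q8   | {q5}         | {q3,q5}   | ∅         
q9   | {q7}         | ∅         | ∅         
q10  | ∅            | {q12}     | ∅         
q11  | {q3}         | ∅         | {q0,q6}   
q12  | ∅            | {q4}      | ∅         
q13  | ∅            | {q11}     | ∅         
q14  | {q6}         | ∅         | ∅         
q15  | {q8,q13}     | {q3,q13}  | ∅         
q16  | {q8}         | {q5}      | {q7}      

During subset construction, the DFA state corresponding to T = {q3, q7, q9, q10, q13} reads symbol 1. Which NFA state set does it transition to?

{q3, q5, q7, q8, q9, q11, q13}

q7 on 1 → {q8}.
No 1-transition from q3, q9, q10, q13.
Union after reading 1: {q8}.
Now take the epsilon-closure:
From q8 via epsilon: add q5.
From q5 via epsilon: add q11.
From q11 via epsilon: add q3.
From q3 via epsilon: add q9.
From q9 via epsilon: add q7.
From q7 via epsilon: add q13.
No new states can be added; the closed set is {q3, q5, q7, q8, q9, q11, q13}.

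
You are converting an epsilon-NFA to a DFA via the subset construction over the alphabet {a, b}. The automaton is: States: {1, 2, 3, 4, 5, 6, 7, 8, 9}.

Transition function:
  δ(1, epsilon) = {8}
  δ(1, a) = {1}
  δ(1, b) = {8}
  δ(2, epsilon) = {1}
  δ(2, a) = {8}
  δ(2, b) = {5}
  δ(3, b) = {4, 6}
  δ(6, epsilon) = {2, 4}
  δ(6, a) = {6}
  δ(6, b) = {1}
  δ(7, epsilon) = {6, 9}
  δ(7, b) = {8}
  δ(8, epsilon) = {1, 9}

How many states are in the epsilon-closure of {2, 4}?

5

Start with {2, 4}.
From 2 via epsilon: add 1.
From 1 via epsilon: add 8.
From 8 via epsilon: add 9.
epsilon-closure = {1, 2, 4, 8, 9}, which has 5 states.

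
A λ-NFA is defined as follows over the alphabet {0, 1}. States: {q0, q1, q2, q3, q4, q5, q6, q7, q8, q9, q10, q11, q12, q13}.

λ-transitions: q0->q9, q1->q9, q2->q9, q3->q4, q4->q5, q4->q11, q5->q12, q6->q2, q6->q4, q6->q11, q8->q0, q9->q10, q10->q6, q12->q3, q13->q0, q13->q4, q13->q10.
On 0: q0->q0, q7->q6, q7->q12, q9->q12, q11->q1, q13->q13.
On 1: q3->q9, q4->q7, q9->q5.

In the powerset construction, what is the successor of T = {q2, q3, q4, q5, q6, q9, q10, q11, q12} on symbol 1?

{q2, q3, q4, q5, q6, q7, q9, q10, q11, q12}

q3 on 1 → {q9}.
q4 on 1 → {q7}.
q9 on 1 → {q5}.
No 1-transition from q2, q5, q6, q10, q11, q12.
Union after reading 1: {q5, q7, q9}.
Now take the λ-closure:
From q5 via λ: add q12.
From q9 via λ: add q10.
From q10 via λ: add q6.
From q12 via λ: add q3.
From q3 via λ: add q4.
From q6 via λ: add q2, q11.
No new states can be added; the closed set is {q2, q3, q4, q5, q6, q7, q9, q10, q11, q12}.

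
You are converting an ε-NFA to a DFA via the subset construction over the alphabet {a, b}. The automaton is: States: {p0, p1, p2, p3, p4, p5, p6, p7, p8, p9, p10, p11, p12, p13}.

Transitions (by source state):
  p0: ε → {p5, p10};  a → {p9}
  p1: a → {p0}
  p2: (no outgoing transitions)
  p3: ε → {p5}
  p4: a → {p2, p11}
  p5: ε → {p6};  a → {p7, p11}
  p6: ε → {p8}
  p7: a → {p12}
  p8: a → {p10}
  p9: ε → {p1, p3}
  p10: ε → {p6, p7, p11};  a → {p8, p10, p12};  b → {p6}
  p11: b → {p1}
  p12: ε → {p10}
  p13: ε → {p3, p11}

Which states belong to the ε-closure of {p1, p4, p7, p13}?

Start with {p1, p4, p7, p13}.
From p13 via ε: add p3, p11.
From p3 via ε: add p5.
From p5 via ε: add p6.
From p6 via ε: add p8.
No new states can be added; the closed set is {p1, p3, p4, p5, p6, p7, p8, p11, p13}.

{p1, p3, p4, p5, p6, p7, p8, p11, p13}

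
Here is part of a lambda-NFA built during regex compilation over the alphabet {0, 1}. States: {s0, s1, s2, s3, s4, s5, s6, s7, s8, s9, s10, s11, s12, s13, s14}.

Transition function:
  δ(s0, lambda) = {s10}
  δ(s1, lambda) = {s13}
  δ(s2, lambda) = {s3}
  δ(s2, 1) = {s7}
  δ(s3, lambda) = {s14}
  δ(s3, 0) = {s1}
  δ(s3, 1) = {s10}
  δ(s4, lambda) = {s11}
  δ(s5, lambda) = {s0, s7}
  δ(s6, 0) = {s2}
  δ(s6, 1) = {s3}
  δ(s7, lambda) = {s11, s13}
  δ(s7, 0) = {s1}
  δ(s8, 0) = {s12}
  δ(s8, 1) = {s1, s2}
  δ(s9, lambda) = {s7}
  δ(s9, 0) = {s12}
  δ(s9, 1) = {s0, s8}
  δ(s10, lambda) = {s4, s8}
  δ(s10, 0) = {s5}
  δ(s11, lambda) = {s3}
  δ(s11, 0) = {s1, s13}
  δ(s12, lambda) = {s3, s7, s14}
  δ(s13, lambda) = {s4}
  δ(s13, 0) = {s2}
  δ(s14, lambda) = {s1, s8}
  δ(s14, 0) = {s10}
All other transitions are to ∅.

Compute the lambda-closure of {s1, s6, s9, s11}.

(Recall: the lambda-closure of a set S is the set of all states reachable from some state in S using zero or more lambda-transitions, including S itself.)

{s1, s3, s4, s6, s7, s8, s9, s11, s13, s14}

Start with {s1, s6, s9, s11}.
From s1 via lambda: add s13.
From s9 via lambda: add s7.
From s11 via lambda: add s3.
From s3 via lambda: add s14.
From s13 via lambda: add s4.
From s14 via lambda: add s8.
No new states can be added; the closed set is {s1, s3, s4, s6, s7, s8, s9, s11, s13, s14}.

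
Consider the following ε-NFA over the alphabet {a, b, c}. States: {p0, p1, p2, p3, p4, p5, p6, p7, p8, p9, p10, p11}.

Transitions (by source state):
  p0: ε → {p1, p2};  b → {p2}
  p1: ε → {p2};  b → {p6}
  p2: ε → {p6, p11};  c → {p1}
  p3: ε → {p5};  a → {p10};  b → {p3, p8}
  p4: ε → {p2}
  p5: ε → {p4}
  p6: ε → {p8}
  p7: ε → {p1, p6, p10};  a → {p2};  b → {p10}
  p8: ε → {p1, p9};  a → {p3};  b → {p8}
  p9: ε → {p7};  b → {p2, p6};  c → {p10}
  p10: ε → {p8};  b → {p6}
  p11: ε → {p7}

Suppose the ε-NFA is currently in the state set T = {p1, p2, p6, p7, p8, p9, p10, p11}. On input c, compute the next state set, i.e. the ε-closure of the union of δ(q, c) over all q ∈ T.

p2 on c → {p1}.
p9 on c → {p10}.
No c-transition from p1, p6, p7, p8, p10, p11.
Union after reading c: {p1, p10}.
Now take the ε-closure:
From p1 via ε: add p2.
From p10 via ε: add p8.
From p2 via ε: add p6, p11.
From p8 via ε: add p9.
From p9 via ε: add p7.
No new states can be added; the closed set is {p1, p2, p6, p7, p8, p9, p10, p11}.

{p1, p2, p6, p7, p8, p9, p10, p11}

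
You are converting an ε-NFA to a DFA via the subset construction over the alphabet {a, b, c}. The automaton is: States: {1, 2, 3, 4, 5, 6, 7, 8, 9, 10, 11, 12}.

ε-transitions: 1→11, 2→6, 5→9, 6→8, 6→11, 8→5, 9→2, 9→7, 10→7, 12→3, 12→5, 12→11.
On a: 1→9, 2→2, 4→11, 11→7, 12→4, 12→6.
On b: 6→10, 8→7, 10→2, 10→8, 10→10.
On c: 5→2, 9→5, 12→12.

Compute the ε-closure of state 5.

{2, 5, 6, 7, 8, 9, 11}

Start with {5}.
From 5 via ε: add 9.
From 9 via ε: add 2, 7.
From 2 via ε: add 6.
From 6 via ε: add 8, 11.
No new states can be added; the closed set is {2, 5, 6, 7, 8, 9, 11}.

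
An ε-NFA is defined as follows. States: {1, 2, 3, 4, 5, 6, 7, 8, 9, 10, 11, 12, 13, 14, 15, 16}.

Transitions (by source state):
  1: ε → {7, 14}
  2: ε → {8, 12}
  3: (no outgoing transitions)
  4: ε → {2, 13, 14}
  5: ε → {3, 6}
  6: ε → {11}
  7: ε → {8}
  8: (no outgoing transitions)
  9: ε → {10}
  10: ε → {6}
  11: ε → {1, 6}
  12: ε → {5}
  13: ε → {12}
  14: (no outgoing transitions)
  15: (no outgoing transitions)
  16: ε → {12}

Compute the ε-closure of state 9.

{1, 6, 7, 8, 9, 10, 11, 14}

Start with {9}.
From 9 via ε: add 10.
From 10 via ε: add 6.
From 6 via ε: add 11.
From 11 via ε: add 1.
From 1 via ε: add 7, 14.
From 7 via ε: add 8.
No new states can be added; the closed set is {1, 6, 7, 8, 9, 10, 11, 14}.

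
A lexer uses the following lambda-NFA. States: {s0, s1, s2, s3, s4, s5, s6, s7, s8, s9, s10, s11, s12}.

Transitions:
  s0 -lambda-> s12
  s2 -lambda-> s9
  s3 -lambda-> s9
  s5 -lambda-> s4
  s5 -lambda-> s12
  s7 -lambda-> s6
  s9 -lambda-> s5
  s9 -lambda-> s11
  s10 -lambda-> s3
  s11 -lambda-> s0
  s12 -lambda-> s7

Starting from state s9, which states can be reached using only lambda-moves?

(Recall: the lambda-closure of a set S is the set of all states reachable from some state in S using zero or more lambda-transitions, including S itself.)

Start with {s9}.
From s9 via lambda: add s5, s11.
From s5 via lambda: add s4, s12.
From s11 via lambda: add s0.
From s12 via lambda: add s7.
From s7 via lambda: add s6.
No new states can be added; the closed set is {s0, s4, s5, s6, s7, s9, s11, s12}.

{s0, s4, s5, s6, s7, s9, s11, s12}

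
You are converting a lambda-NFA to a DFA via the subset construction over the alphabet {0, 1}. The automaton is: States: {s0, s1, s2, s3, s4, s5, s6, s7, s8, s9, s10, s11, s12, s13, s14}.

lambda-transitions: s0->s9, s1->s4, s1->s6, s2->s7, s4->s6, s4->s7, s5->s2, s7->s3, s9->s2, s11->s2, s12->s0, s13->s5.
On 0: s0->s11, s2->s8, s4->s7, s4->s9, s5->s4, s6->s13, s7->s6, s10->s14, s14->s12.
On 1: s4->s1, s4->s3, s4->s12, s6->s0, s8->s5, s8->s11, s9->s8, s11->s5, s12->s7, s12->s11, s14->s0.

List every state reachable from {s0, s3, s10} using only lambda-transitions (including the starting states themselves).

Start with {s0, s3, s10}.
From s0 via lambda: add s9.
From s9 via lambda: add s2.
From s2 via lambda: add s7.
No new states can be added; the closed set is {s0, s2, s3, s7, s9, s10}.

{s0, s2, s3, s7, s9, s10}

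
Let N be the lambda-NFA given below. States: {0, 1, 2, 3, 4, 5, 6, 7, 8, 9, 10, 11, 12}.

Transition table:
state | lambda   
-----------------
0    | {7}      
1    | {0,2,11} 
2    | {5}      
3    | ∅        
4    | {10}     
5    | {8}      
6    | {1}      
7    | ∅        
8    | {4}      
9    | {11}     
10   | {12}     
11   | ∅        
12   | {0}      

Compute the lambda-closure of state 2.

Start with {2}.
From 2 via lambda: add 5.
From 5 via lambda: add 8.
From 8 via lambda: add 4.
From 4 via lambda: add 10.
From 10 via lambda: add 12.
From 12 via lambda: add 0.
From 0 via lambda: add 7.
No new states can be added; the closed set is {0, 2, 4, 5, 7, 8, 10, 12}.

{0, 2, 4, 5, 7, 8, 10, 12}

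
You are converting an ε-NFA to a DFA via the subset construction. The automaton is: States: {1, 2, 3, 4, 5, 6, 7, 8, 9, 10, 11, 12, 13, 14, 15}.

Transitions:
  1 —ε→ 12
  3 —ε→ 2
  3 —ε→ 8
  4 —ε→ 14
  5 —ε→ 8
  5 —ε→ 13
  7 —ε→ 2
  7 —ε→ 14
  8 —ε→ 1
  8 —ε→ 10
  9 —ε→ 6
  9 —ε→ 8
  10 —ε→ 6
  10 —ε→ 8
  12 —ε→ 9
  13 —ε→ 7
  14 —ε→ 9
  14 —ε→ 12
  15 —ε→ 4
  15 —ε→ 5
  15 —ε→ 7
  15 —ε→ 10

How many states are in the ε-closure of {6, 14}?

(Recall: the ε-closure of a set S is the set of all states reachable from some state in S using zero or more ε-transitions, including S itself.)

Start with {6, 14}.
From 14 via ε: add 9, 12.
From 9 via ε: add 8.
From 8 via ε: add 1, 10.
ε-closure = {1, 6, 8, 9, 10, 12, 14}, which has 7 states.

7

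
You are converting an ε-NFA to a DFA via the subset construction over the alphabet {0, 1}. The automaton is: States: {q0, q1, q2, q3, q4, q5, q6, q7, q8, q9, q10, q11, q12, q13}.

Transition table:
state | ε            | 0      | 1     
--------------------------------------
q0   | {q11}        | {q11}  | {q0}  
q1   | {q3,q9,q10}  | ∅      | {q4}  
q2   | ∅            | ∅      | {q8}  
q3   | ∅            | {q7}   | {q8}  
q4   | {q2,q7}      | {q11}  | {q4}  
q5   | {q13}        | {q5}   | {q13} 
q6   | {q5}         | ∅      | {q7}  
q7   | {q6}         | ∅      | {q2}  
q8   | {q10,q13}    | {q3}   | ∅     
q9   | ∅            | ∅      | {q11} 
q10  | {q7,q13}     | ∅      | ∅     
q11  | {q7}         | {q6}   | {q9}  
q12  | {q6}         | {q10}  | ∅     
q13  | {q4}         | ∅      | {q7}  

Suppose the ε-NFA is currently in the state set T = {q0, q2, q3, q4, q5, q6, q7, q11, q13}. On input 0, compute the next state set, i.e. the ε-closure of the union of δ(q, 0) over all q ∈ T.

{q2, q4, q5, q6, q7, q11, q13}

q0 on 0 → {q11}.
q3 on 0 → {q7}.
q4 on 0 → {q11}.
q5 on 0 → {q5}.
q11 on 0 → {q6}.
No 0-transition from q2, q6, q7, q13.
Union after reading 0: {q5, q6, q7, q11}.
Now take the ε-closure:
From q5 via ε: add q13.
From q13 via ε: add q4.
From q4 via ε: add q2.
No new states can be added; the closed set is {q2, q4, q5, q6, q7, q11, q13}.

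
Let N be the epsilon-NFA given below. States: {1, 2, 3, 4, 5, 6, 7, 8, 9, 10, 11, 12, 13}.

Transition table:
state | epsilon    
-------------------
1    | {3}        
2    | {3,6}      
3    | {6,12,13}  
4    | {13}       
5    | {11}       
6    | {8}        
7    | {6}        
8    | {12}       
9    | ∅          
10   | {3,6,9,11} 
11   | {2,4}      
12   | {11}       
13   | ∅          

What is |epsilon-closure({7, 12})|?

Start with {7, 12}.
From 7 via epsilon: add 6.
From 12 via epsilon: add 11.
From 6 via epsilon: add 8.
From 11 via epsilon: add 2, 4.
From 2 via epsilon: add 3.
From 4 via epsilon: add 13.
epsilon-closure = {2, 3, 4, 6, 7, 8, 11, 12, 13}, which has 9 states.

9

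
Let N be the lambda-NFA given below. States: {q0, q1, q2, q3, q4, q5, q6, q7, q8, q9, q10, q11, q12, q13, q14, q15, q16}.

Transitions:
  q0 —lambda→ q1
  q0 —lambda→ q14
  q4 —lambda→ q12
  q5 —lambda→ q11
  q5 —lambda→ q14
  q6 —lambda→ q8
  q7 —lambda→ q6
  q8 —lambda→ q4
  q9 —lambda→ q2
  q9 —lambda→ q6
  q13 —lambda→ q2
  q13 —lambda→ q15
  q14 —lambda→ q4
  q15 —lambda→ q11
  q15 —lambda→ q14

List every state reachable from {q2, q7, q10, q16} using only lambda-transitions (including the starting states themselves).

Start with {q2, q7, q10, q16}.
From q7 via lambda: add q6.
From q6 via lambda: add q8.
From q8 via lambda: add q4.
From q4 via lambda: add q12.
No new states can be added; the closed set is {q2, q4, q6, q7, q8, q10, q12, q16}.

{q2, q4, q6, q7, q8, q10, q12, q16}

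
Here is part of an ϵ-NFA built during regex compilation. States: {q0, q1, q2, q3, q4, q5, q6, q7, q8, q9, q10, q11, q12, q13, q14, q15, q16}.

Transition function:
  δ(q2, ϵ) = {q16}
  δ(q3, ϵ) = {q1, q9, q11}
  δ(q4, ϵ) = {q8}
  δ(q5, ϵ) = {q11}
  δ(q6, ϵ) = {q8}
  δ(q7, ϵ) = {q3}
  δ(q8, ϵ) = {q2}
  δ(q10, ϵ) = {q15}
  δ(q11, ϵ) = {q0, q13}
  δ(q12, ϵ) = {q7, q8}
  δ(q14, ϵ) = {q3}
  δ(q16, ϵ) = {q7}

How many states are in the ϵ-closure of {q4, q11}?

11

Start with {q4, q11}.
From q4 via ϵ: add q8.
From q11 via ϵ: add q0, q13.
From q8 via ϵ: add q2.
From q2 via ϵ: add q16.
From q16 via ϵ: add q7.
From q7 via ϵ: add q3.
From q3 via ϵ: add q1, q9.
ϵ-closure = {q0, q1, q2, q3, q4, q7, q8, q9, q11, q13, q16}, which has 11 states.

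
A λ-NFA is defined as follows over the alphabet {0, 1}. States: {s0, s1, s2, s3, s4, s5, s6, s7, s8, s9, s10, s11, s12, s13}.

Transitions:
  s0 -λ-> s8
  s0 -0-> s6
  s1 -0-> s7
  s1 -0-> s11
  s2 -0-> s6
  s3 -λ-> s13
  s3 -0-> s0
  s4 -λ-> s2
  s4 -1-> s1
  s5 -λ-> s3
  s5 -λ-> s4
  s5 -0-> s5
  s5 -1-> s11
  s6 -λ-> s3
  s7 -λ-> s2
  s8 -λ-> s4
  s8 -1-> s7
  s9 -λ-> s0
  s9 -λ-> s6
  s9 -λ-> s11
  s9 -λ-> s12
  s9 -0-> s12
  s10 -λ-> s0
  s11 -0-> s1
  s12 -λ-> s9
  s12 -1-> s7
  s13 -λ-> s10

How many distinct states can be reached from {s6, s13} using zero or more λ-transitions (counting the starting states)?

8

Start with {s6, s13}.
From s6 via λ: add s3.
From s13 via λ: add s10.
From s10 via λ: add s0.
From s0 via λ: add s8.
From s8 via λ: add s4.
From s4 via λ: add s2.
λ-closure = {s0, s2, s3, s4, s6, s8, s10, s13}, which has 8 states.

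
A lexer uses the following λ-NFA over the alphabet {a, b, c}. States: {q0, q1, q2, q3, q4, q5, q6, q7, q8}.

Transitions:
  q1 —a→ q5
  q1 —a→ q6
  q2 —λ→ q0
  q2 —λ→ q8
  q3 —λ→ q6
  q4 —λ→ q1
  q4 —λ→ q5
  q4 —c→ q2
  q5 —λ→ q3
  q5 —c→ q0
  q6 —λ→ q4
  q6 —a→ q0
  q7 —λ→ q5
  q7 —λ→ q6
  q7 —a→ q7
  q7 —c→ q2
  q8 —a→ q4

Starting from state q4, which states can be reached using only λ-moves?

Start with {q4}.
From q4 via λ: add q1, q5.
From q5 via λ: add q3.
From q3 via λ: add q6.
No new states can be added; the closed set is {q1, q3, q4, q5, q6}.

{q1, q3, q4, q5, q6}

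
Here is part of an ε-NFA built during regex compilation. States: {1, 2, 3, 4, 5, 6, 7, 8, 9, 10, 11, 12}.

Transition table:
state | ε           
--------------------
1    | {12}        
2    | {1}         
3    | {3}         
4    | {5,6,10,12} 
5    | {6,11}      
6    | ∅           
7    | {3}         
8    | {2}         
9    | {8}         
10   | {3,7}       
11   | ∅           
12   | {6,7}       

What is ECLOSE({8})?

Start with {8}.
From 8 via ε: add 2.
From 2 via ε: add 1.
From 1 via ε: add 12.
From 12 via ε: add 6, 7.
From 7 via ε: add 3.
No new states can be added; the closed set is {1, 2, 3, 6, 7, 8, 12}.

{1, 2, 3, 6, 7, 8, 12}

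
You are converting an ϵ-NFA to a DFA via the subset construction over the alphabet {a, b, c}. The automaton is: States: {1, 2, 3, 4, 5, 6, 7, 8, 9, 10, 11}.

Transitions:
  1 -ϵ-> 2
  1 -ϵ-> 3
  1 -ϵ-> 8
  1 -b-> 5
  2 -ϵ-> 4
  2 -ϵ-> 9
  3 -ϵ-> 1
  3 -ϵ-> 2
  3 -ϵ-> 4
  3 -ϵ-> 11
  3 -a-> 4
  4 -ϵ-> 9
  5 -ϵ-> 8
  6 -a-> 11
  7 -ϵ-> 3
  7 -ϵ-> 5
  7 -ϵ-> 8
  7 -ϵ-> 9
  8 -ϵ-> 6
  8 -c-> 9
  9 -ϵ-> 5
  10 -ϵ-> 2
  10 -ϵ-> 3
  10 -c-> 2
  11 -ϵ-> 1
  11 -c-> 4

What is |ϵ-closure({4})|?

Start with {4}.
From 4 via ϵ: add 9.
From 9 via ϵ: add 5.
From 5 via ϵ: add 8.
From 8 via ϵ: add 6.
ϵ-closure = {4, 5, 6, 8, 9}, which has 5 states.

5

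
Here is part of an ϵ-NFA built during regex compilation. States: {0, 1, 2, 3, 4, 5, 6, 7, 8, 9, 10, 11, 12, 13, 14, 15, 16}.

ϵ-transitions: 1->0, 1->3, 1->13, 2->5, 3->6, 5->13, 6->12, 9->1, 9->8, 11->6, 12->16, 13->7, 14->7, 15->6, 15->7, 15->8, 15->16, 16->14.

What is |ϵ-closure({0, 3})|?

Start with {0, 3}.
From 3 via ϵ: add 6.
From 6 via ϵ: add 12.
From 12 via ϵ: add 16.
From 16 via ϵ: add 14.
From 14 via ϵ: add 7.
ϵ-closure = {0, 3, 6, 7, 12, 14, 16}, which has 7 states.

7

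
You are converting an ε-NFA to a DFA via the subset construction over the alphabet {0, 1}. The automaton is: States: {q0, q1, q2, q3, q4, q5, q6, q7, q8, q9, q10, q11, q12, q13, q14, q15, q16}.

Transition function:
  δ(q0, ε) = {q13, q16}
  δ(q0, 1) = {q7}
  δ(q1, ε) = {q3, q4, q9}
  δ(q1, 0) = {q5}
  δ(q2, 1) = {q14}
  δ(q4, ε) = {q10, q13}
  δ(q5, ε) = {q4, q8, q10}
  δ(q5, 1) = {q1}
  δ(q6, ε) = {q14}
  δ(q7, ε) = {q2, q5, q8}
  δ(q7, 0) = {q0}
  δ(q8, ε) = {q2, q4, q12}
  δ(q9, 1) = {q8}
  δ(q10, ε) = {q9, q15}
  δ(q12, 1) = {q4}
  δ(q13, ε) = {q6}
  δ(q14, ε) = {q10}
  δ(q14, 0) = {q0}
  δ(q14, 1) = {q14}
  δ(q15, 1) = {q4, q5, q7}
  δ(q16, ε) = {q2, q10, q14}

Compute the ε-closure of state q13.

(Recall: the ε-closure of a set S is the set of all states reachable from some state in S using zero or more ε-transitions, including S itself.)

{q6, q9, q10, q13, q14, q15}

Start with {q13}.
From q13 via ε: add q6.
From q6 via ε: add q14.
From q14 via ε: add q10.
From q10 via ε: add q9, q15.
No new states can be added; the closed set is {q6, q9, q10, q13, q14, q15}.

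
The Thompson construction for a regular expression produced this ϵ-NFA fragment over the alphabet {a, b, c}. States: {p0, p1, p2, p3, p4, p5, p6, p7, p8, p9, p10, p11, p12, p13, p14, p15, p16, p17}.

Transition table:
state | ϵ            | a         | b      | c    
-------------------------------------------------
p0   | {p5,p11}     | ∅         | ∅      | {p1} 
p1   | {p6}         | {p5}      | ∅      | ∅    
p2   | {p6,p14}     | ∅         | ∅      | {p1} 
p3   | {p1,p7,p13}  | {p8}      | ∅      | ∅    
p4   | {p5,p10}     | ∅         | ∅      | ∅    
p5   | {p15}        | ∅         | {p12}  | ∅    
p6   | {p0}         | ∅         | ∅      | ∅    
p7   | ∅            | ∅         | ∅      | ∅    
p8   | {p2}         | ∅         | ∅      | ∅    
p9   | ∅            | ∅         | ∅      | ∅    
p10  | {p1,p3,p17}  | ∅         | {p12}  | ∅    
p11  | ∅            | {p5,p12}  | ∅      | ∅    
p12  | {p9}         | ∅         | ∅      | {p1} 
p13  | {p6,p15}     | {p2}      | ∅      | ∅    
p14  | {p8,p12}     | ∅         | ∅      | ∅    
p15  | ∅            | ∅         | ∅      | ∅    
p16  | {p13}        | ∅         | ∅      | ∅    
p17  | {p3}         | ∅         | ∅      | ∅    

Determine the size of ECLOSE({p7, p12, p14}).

Start with {p7, p12, p14}.
From p12 via ϵ: add p9.
From p14 via ϵ: add p8.
From p8 via ϵ: add p2.
From p2 via ϵ: add p6.
From p6 via ϵ: add p0.
From p0 via ϵ: add p5, p11.
From p5 via ϵ: add p15.
ϵ-closure = {p0, p2, p5, p6, p7, p8, p9, p11, p12, p14, p15}, which has 11 states.

11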